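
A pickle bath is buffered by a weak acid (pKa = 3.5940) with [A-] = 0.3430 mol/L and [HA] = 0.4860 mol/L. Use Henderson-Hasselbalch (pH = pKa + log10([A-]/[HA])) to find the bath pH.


ratio = [A-] / [HA] = 0.3430 / 0.4860 = 0.7058
log10(ratio) = -0.1513
pH = pKa + log10(ratio) = 3.5940 - 0.1513 = 3.4427


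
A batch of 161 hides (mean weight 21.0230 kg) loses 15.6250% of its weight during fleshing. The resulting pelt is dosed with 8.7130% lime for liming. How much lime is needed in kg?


Total_raw = N * avg_wt = 161 * 21.0230 = 3384.7030 kg
Substrate = Total_raw * (1 - loss/100) = 3384.7030 * (1 - 15.6250/100) = 2855.8432 kg
Lime = Substrate * pct / 100 = 2855.8432 * 8.7130 / 100 = 248.8296 kg


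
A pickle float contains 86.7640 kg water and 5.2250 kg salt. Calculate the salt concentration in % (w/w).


Formula: Conc = salt / (water + salt) * 100
Substituting: Conc = 5.2250 / (86.7640 + 5.2250) * 100
Result: 5.6800 %


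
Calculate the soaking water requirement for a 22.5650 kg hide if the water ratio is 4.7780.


Formula: Water = hide_weight * ratio
Substituting: Water = 22.5650 * 4.7780
Result: 107.8156 kg


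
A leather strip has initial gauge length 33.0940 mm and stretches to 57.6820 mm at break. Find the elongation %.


Formula: Elongation = (Lf - L0) / L0 * 100
Substituting: Elongation = (57.6820 - 33.0940) / 33.0940 * 100
Result: 74.2975 %


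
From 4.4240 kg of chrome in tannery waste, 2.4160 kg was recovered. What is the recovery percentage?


Formula: Recovery = recovered / input * 100
Substituting: Recovery = 2.4160 / 4.4240 * 100
Result: 54.6112 %


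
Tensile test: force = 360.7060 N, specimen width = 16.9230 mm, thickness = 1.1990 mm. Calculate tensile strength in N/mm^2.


Formula: TS = force / (width * thickness)
Substituting: TS = 360.7060 / (16.9230 * 1.1990)
Result: 17.7769 N/mm^2


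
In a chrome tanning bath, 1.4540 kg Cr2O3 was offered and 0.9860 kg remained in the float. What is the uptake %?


Formula: Uptake = (offered - residual) / offered * 100
Substituting: Uptake = (1.4540 - 0.9860) / 1.4540 * 100
Result: 32.1871 %


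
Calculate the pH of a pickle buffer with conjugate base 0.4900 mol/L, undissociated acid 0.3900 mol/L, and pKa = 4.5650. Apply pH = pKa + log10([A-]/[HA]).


ratio = [A-] / [HA] = 0.4900 / 0.3900 = 1.2564
log10(ratio) = 0.0991315
pH = pKa + log10(ratio) = 4.5650 + 0.0991315 = 4.6641


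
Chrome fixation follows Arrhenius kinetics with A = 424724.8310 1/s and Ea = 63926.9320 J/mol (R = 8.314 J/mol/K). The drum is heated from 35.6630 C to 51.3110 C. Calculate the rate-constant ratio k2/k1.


T1 = 35.6630 + 273.15 = 308.8130 K; T2 = 51.3110 + 273.15 = 324.4610 K
k1 = A * exp(-Ea/(R*T1)) = 424724.8310 * exp(-63926.9320/(8.314*308.8130)) = 6.5268e-06 1/s
k2 = A * exp(-Ea/(R*T2)) = 424724.8310 * exp(-63926.9320/(8.314*324.4610)) = 2.1687e-05 1/s
k2/k1 = 2.1687e-05 / 6.5268e-06 = 3.3228


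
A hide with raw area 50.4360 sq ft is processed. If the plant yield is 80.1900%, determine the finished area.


Formula: finished = raw * yield / 100
Substituting: finished = 50.4360 * 80.1900 / 100
Result: 40.4446 sq ft


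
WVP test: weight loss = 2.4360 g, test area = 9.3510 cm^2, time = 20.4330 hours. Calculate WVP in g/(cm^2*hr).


Formula: WVP = loss / (area * time)
Substituting: WVP = 2.4360 / (9.3510 * 20.4330)
Result: 0.0127493 g/(cm^2*hr)


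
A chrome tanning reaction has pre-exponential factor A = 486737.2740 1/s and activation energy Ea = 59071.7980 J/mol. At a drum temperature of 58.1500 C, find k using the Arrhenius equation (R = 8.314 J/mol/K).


T_K = T_C + 273.15 = 58.1500 + 273.15 = 331.3000 K
exponent = -Ea / (R * T_K) = -59071.7980 / (8.314 * 331.3000) = -21.4461
k = A * exp(exponent) = 486737.2740 * exp(-21.4461) = 2.3625e-04 1/s


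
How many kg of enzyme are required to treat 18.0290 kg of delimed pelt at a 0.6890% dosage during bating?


Formula: Enzyme = substrate * pct / 100
Substituting: Enzyme = 18.0290 * 0.6890 / 100
Result: 0.1242 kg


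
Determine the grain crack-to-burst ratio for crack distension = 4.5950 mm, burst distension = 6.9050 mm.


Formula: Ratio = crack / burst
Substituting: Ratio = 4.5950 / 6.9050
Result: 0.6655


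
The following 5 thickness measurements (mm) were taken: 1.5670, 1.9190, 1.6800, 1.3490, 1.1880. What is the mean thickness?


Formula: Average = sum / n
Substituting: Average = 7.7030 / 5
Result: 1.5406 mm


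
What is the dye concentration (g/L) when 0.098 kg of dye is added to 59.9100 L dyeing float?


Formula: Conc = dye_mass(kg) / volume(L) * 1000
Substituting: Conc = 0.098 / 59.9100 * 1000
Result: 1.6358 g/L


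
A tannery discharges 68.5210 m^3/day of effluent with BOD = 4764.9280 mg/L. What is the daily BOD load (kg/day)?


Formula: BOD_load = volume * conc / 1000
Substituting: BOD_load = 68.5210 * 4764.9280 / 1000
Result: 326.4976 kg/day


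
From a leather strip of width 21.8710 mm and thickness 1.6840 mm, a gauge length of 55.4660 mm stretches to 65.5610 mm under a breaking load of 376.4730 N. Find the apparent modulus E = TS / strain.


TS = F / (w * t) = 376.4730 / (21.8710 * 1.6840) = 10.2217 N/mm^2
strain = (Lf - L0) / L0 = (65.5610 - 55.4660) / 55.4660 = 0.1820
E = TS / strain = 10.2217 / 0.1820 = 56.1621 N/mm^2


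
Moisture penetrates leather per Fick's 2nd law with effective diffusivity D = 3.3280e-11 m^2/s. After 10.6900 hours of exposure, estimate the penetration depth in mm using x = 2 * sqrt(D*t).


t = 10.6900 hr * 3600 = 38484.0000 s
D * t = 3.3280e-11 * 38484.0000 = 1.2807e-06
x = 2 * sqrt(D*t) = 2 * sqrt(1.2807e-06) = 0.0022634 m = 2.2634 mm


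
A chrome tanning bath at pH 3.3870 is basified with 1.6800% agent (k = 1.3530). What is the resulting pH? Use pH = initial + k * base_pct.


Formula: pH_final = pH_initial + k * base_pct
Substituting: pH_final = 3.3870 + 1.3530 * 1.6800
Result: 5.6600


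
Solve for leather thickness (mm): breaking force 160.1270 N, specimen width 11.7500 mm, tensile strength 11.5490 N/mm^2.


Formula: t = F / (TS * w)
Substituting: t = 160.1270 / (11.5490 * 11.7500)
Result: 1.1800 mm


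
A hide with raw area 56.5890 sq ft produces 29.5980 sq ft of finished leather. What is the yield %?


Formula: Yield = finished / raw * 100
Substituting: Yield = 29.5980 / 56.5890 * 100
Result: 52.3035 %


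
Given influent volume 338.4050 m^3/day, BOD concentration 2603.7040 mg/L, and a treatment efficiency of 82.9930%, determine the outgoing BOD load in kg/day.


Load_in = volume * conc / 1000 = 338.4050 * 2603.7040 / 1000 = 881.1065 kg/day
Removed = Load_in * eff / 100 = 881.1065 * 82.9930 / 100 = 731.2567 kg/day
Load_out = Load_in - Removed = 881.1065 - 731.2567 = 149.8498 kg/day


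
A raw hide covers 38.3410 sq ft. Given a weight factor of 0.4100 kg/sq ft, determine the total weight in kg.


Formula: Weight = area * weight_per_sqft
Substituting: Weight = 38.3410 * 0.4100
Result: 15.7198 kg


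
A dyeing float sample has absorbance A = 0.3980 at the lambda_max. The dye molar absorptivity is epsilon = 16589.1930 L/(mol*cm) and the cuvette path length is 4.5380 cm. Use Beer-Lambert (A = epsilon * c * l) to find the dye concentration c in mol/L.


Formula: c = A / (epsilon * l)
Substituting: c = 0.3980 / (16589.1930 * 4.5380)
Result: 5.2868e-06 mol/L


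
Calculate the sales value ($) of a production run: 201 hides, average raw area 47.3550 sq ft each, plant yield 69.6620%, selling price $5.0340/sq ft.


Raw_total = N * avg_area = 201 * 47.3550 = 9518.3550 sq ft
Finished = Raw_total * yield / 100 = 9518.3550 * 69.6620 / 100 = 6630.6765 sq ft
Value = Finished * price = 6630.6765 * 5.0340 = 33378.8253 $


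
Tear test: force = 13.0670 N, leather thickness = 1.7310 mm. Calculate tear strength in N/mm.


Formula: Tear strength = force / thickness
Substituting: Tear strength = 13.0670 / 1.7310
Result: 7.5488 N/mm


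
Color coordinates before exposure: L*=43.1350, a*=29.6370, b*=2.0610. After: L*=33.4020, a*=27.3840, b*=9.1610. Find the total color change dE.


dL = -9.7330, da = -2.2530, db = 7.1000
dE = sqrt((-9.7330)^2 + (-2.2530)^2 + 7.1000^2) = 12.2563


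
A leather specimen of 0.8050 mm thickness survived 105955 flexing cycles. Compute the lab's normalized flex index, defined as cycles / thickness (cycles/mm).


Formula: Index = cycles / thickness
Substituting: Index = 105955 / 0.8050
Result: 131621.1180 cycles/mm


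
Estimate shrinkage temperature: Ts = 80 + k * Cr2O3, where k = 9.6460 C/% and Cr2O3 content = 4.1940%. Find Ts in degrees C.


Formula: Ts = 80 + k * Cr2O3
Substituting: Ts = 80 + 9.6460 * 4.1940
Result: 120.4553 C


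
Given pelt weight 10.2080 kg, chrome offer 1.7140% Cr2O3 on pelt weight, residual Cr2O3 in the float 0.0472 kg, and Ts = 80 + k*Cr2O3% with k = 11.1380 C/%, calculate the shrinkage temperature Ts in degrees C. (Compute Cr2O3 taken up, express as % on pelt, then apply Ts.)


Offered = pelt * offer_pct / 100 = 10.2080 * 1.7140 / 100 = 0.1750 kg
Uptake = offered - residual = 0.1750 - 0.0472 = 0.1278 kg
Cr2O3% on pelt = uptake / pelt * 100 = 0.1278 / 10.2080 * 100 = 1.2516 %
Ts = 80 + k * Cr2O3% = 80 + 11.1380 * 1.2516 = 93.9405 C


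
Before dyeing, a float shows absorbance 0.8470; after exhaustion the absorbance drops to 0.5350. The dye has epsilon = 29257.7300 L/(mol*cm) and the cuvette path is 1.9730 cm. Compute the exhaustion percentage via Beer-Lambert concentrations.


c_initial = A_i / (epsilon * l) = 0.8470 / (29257.7300 * 1.9730) = 1.4673e-05 mol/L
c_final = A_f / (epsilon * l) = 0.5350 / (29257.7300 * 1.9730) = 9.2680e-06 mol/L
Exhaustion = (c_initial - c_final) / c_initial * 100 = (1.4673e-05 - 9.2680e-06) / 1.4673e-05 * 100 = 36.8359 %


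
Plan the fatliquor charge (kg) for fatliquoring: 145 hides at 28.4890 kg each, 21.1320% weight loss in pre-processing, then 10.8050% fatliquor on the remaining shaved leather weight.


Total_raw = N * avg_wt = 145 * 28.4890 = 4130.9050 kg
Substrate = Total_raw * (1 - loss/100) = 4130.9050 * (1 - 21.1320/100) = 3257.9622 kg
Fat = Substrate * pct / 100 = 3257.9622 * 10.8050 / 100 = 352.0228 kg


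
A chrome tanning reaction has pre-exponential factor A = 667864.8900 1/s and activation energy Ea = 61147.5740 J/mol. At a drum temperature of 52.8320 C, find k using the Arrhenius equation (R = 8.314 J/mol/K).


T_K = T_C + 273.15 = 52.8320 + 273.15 = 325.9820 K
exponent = -Ea / (R * T_K) = -61147.5740 / (8.314 * 325.9820) = -22.5619
k = A * exp(exponent) = 667864.8900 * exp(-22.5619) = 1.0621e-04 1/s


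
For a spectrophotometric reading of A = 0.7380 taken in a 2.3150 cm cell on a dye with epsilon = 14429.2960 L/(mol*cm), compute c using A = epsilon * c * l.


Formula: c = A / (epsilon * l)
Substituting: c = 0.7380 / (14429.2960 * 2.3150)
Result: 2.2093e-05 mol/L


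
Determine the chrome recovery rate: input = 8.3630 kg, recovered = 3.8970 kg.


Formula: Recovery = recovered / input * 100
Substituting: Recovery = 3.8970 / 8.3630 * 100
Result: 46.5981 %


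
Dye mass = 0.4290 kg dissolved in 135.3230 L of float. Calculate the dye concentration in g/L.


Formula: Conc = dye_mass(kg) / volume(L) * 1000
Substituting: Conc = 0.4290 / 135.3230 * 1000
Result: 3.1702 g/L


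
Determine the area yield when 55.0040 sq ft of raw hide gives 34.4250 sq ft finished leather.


Formula: Yield = finished / raw * 100
Substituting: Yield = 34.4250 / 55.0040 * 100
Result: 62.5864 %


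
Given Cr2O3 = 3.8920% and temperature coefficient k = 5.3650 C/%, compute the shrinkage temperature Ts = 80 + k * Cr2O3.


Formula: Ts = 80 + k * Cr2O3
Substituting: Ts = 80 + 5.3650 * 3.8920
Result: 100.8806 C


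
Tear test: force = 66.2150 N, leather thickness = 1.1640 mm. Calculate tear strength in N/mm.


Formula: Tear strength = force / thickness
Substituting: Tear strength = 66.2150 / 1.1640
Result: 56.8857 N/mm


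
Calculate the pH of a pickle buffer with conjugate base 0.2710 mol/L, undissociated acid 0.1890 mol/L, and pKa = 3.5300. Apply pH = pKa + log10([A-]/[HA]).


ratio = [A-] / [HA] = 0.2710 / 0.1890 = 1.4339
log10(ratio) = 0.1565
pH = pKa + log10(ratio) = 3.5300 + 0.1565 = 3.6865


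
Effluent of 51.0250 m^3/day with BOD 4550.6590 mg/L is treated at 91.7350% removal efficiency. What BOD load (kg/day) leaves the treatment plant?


Load_in = volume * conc / 1000 = 51.0250 * 4550.6590 / 1000 = 232.1974 kg/day
Removed = Load_in * eff / 100 = 232.1974 * 91.7350 / 100 = 213.0063 kg/day
Load_out = Load_in - Removed = 232.1974 - 213.0063 = 19.1911 kg/day


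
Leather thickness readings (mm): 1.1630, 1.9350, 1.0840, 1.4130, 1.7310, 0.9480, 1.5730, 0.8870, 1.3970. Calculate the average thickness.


Formula: Average = sum / n
Substituting: Average = 12.1310 / 9
Result: 1.3479 mm


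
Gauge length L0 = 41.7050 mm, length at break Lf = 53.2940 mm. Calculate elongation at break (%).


Formula: Elongation = (Lf - L0) / L0 * 100
Substituting: Elongation = (53.2940 - 41.7050) / 41.7050 * 100
Result: 27.7880 %


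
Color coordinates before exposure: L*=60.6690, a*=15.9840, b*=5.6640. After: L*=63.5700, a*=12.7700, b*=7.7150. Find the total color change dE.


dL = 2.9010, da = -3.2140, db = 2.0510
dE = sqrt(2.9010^2 + (-3.2140)^2 + 2.0510^2) = 4.7908


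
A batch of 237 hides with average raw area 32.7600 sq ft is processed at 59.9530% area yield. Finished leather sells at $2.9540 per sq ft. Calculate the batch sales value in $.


Raw_total = N * avg_area = 237 * 32.7600 = 7764.1200 sq ft
Finished = Raw_total * yield / 100 = 7764.1200 * 59.9530 / 100 = 4654.8229 sq ft
Value = Finished * price = 4654.8229 * 2.9540 = 13750.3467 $


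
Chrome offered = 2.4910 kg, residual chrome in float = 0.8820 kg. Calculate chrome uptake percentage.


Formula: Uptake = (offered - residual) / offered * 100
Substituting: Uptake = (2.4910 - 0.8820) / 2.4910 * 100
Result: 64.5925 %


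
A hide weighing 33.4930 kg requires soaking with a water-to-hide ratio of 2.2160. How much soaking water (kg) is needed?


Formula: Water = hide_weight * ratio
Substituting: Water = 33.4930 * 2.2160
Result: 74.2205 kg


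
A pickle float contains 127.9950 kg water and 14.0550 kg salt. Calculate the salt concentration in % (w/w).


Formula: Conc = salt / (water + salt) * 100
Substituting: Conc = 14.0550 / (127.9950 + 14.0550) * 100
Result: 9.8944 %


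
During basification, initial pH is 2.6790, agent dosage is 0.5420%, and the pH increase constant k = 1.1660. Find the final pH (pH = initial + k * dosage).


Formula: pH_final = pH_initial + k * base_pct
Substituting: pH_final = 2.6790 + 1.1660 * 0.5420
Result: 3.3110


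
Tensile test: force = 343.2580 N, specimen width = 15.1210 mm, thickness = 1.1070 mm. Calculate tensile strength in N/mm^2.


Formula: TS = force / (width * thickness)
Substituting: TS = 343.2580 / (15.1210 * 1.1070)
Result: 20.5065 N/mm^2


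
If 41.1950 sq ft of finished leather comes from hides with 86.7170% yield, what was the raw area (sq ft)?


Formula: raw = finished * 100 / yield
Substituting: raw = 41.1950 * 100 / 86.7170
Result: 47.5051 sq ft


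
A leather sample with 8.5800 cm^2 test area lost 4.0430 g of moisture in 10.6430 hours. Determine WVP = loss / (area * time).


Formula: WVP = loss / (area * time)
Substituting: WVP = 4.0430 / (8.5800 * 10.6430)
Result: 0.0442744 g/(cm^2*hr)


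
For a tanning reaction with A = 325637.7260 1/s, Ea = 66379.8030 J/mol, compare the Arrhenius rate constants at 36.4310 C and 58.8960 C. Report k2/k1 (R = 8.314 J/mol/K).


T1 = 36.4310 + 273.15 = 309.5810 K; T2 = 58.8960 + 273.15 = 332.0460 K
k1 = A * exp(-Ea/(R*T1)) = 325637.7260 * exp(-66379.8030/(8.314*309.5810)) = 2.0524e-06 1/s
k2 = A * exp(-Ea/(R*T2)) = 325637.7260 * exp(-66379.8030/(8.314*332.0460)) = 1.1750e-05 1/s
k2/k1 = 1.1750e-05 / 2.0524e-06 = 5.7251


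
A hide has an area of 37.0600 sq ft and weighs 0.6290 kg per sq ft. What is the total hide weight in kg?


Formula: Weight = area * weight_per_sqft
Substituting: Weight = 37.0600 * 0.6290
Result: 23.3107 kg


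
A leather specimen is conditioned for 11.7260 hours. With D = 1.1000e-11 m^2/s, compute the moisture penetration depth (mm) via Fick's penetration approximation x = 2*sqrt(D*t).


t = 11.7260 hr * 3600 = 42213.6000 s
D * t = 1.1000e-11 * 42213.6000 = 4.6435e-07
x = 2 * sqrt(D*t) = 2 * sqrt(4.6435e-07) = 0.00136286 m = 1.3629 mm


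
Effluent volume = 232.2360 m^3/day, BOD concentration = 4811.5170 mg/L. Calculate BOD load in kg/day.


Formula: BOD_load = volume * conc / 1000
Substituting: BOD_load = 232.2360 * 4811.5170 / 1000
Result: 1117.4075 kg/day


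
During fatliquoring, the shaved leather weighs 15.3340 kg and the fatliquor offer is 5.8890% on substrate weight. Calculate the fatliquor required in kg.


Formula: Fat = substrate * pct / 100
Substituting: Fat = 15.3340 * 5.8890 / 100
Result: 0.9030 kg


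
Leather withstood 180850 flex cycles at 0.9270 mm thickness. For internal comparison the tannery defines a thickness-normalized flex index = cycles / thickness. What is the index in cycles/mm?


Formula: Index = cycles / thickness
Substituting: Index = 180850 / 0.9270
Result: 195091.6936 cycles/mm


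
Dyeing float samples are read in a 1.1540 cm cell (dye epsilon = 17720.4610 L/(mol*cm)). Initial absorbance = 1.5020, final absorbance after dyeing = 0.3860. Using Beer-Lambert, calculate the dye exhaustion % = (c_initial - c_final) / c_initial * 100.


c_initial = A_i / (epsilon * l) = 1.5020 / (17720.4610 * 1.1540) = 7.3450e-05 mol/L
c_final = A_f / (epsilon * l) = 0.3860 / (17720.4610 * 1.1540) = 1.8876e-05 mol/L
Exhaustion = (c_initial - c_final) / c_initial * 100 = (7.3450e-05 - 1.8876e-05) / 7.3450e-05 * 100 = 74.3009 %


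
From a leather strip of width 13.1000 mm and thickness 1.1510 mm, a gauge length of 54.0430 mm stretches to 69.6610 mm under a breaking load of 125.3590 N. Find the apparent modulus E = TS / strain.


TS = F / (w * t) = 125.3590 / (13.1000 * 1.1510) = 8.3140 N/mm^2
strain = (Lf - L0) / L0 = (69.6610 - 54.0430) / 54.0430 = 0.2890
E = TS / strain = 8.3140 / 0.2890 = 28.7689 N/mm^2


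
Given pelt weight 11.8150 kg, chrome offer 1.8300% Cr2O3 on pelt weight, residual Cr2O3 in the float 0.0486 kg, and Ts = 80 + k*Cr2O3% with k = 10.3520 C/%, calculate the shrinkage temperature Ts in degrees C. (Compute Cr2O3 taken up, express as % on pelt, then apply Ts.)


Offered = pelt * offer_pct / 100 = 11.8150 * 1.8300 / 100 = 0.2162 kg
Uptake = offered - residual = 0.2162 - 0.0486 = 0.1676 kg
Cr2O3% on pelt = uptake / pelt * 100 = 0.1676 / 11.8150 * 100 = 1.4187 %
Ts = 80 + k * Cr2O3% = 80 + 10.3520 * 1.4187 = 94.6860 C


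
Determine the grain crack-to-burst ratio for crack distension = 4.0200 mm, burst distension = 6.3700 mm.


Formula: Ratio = crack / burst
Substituting: Ratio = 4.0200 / 6.3700
Result: 0.6311


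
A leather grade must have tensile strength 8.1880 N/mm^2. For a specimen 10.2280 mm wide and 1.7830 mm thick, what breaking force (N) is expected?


Formula: F = TS * w * t
Substituting: F = 8.1880 * 10.2280 * 1.7830
Result: 149.3207 N


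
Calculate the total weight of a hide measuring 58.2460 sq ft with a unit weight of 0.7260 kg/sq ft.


Formula: Weight = area * weight_per_sqft
Substituting: Weight = 58.2460 * 0.7260
Result: 42.2866 kg


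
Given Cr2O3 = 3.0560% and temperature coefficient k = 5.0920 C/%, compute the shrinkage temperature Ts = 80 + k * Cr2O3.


Formula: Ts = 80 + k * Cr2O3
Substituting: Ts = 80 + 5.0920 * 3.0560
Result: 95.5612 C


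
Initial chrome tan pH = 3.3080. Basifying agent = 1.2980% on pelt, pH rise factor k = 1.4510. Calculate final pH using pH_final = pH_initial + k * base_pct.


Formula: pH_final = pH_initial + k * base_pct
Substituting: pH_final = 3.3080 + 1.4510 * 1.2980
Result: 5.1914


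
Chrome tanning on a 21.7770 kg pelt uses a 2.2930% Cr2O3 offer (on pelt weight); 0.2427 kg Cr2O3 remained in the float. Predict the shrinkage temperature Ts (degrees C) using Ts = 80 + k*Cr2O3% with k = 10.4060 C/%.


Offered = pelt * offer_pct / 100 = 21.7770 * 2.2930 / 100 = 0.4993 kg
Uptake = offered - residual = 0.4993 - 0.2427 = 0.2566 kg
Cr2O3% on pelt = uptake / pelt * 100 = 0.2566 / 21.7770 * 100 = 1.1785 %
Ts = 80 + k * Cr2O3% = 80 + 10.4060 * 1.1785 = 92.2637 C


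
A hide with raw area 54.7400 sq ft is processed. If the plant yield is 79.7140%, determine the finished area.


Formula: finished = raw * yield / 100
Substituting: finished = 54.7400 * 79.7140 / 100
Result: 43.6354 sq ft


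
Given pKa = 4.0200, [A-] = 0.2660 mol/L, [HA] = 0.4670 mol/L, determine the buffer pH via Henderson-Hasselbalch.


ratio = [A-] / [HA] = 0.2660 / 0.4670 = 0.5696
log10(ratio) = -0.2444
pH = pKa + log10(ratio) = 4.0200 - 0.2444 = 3.7756


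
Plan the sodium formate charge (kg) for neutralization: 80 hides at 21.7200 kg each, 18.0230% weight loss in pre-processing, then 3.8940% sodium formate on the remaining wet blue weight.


Total_raw = N * avg_wt = 80 * 21.7200 = 1737.6000 kg
Substrate = Total_raw * (1 - loss/100) = 1737.6000 * (1 - 18.0230/100) = 1424.4324 kg
Neutralizer = Substrate * pct / 100 = 1424.4324 * 3.8940 / 100 = 55.4674 kg


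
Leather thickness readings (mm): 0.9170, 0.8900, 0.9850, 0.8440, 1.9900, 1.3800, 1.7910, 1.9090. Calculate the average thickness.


Formula: Average = sum / n
Substituting: Average = 10.7060 / 8
Result: 1.3382 mm


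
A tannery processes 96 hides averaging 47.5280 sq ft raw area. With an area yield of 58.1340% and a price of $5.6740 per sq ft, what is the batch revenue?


Raw_total = N * avg_area = 96 * 47.5280 = 4562.6880 sq ft
Finished = Raw_total * yield / 100 = 4562.6880 * 58.1340 / 100 = 2652.4730 sq ft
Value = Finished * price = 2652.4730 * 5.6740 = 15050.1320 $


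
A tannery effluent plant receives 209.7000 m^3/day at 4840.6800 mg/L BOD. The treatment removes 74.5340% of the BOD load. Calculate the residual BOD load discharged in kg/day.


Load_in = volume * conc / 1000 = 209.7000 * 4840.6800 / 1000 = 1015.0906 kg/day
Removed = Load_in * eff / 100 = 1015.0906 * 74.5340 / 100 = 756.5876 kg/day
Load_out = Load_in - Removed = 1015.0906 - 756.5876 = 258.5030 kg/day


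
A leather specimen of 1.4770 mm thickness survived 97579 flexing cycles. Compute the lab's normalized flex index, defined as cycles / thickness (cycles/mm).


Formula: Index = cycles / thickness
Substituting: Index = 97579 / 1.4770
Result: 66065.6737 cycles/mm


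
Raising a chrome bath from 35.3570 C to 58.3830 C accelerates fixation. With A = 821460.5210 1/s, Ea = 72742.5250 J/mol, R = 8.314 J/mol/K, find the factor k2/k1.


T1 = 35.3570 + 273.15 = 308.5070 K; T2 = 58.3830 + 273.15 = 331.5330 K
k1 = A * exp(-Ea/(R*T1)) = 821460.5210 * exp(-72742.5250/(8.314*308.5070)) = 3.9609e-07 1/s
k2 = A * exp(-Ea/(R*T2)) = 821460.5210 * exp(-72742.5250/(8.314*331.5330)) = 2.8394e-06 1/s
k2/k1 = 2.8394e-06 / 3.9609e-07 = 7.1687


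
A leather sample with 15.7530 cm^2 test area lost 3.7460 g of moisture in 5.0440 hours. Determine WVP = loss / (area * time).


Formula: WVP = loss / (area * time)
Substituting: WVP = 3.7460 / (15.7530 * 5.0440)
Result: 0.0471443 g/(cm^2*hr)


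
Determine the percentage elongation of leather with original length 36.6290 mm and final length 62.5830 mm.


Formula: Elongation = (Lf - L0) / L0 * 100
Substituting: Elongation = (62.5830 - 36.6290) / 36.6290 * 100
Result: 70.8564 %


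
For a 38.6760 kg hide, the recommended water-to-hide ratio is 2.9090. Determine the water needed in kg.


Formula: Water = hide_weight * ratio
Substituting: Water = 38.6760 * 2.9090
Result: 112.5085 kg


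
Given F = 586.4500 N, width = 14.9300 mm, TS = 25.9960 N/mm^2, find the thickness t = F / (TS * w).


Formula: t = F / (TS * w)
Substituting: t = 586.4500 / (25.9960 * 14.9300)
Result: 1.5110 mm


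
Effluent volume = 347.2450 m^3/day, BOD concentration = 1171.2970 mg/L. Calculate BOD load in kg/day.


Formula: BOD_load = volume * conc / 1000
Substituting: BOD_load = 347.2450 * 1171.2970 / 1000
Result: 406.7270 kg/day


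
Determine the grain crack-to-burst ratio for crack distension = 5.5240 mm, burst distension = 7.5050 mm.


Formula: Ratio = crack / burst
Substituting: Ratio = 5.5240 / 7.5050
Result: 0.7360


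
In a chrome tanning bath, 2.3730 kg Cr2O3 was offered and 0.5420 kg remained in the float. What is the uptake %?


Formula: Uptake = (offered - residual) / offered * 100
Substituting: Uptake = (2.3730 - 0.5420) / 2.3730 * 100
Result: 77.1597 %


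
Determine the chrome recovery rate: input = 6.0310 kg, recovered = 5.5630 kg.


Formula: Recovery = recovered / input * 100
Substituting: Recovery = 5.5630 / 6.0310 * 100
Result: 92.2401 %


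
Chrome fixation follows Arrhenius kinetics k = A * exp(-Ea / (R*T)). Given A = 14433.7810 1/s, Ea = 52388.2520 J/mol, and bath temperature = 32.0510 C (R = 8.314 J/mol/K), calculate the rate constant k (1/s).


T_K = T_C + 273.15 = 32.0510 + 273.15 = 305.2010 K
exponent = -Ea / (R * T_K) = -52388.2520 / (8.314 * 305.2010) = -20.6461
k = A * exp(exponent) = 14433.7810 * exp(-20.6461) = 1.5592e-05 1/s


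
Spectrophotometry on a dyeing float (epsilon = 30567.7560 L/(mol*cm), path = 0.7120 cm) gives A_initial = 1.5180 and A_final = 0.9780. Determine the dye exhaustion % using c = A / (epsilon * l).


c_initial = A_i / (epsilon * l) = 1.5180 / (30567.7560 * 0.7120) = 6.9747e-05 mol/L
c_final = A_f / (epsilon * l) = 0.9780 / (30567.7560 * 0.7120) = 4.4936e-05 mol/L
Exhaustion = (c_initial - c_final) / c_initial * 100 = (6.9747e-05 - 4.4936e-05) / 6.9747e-05 * 100 = 35.5731 %


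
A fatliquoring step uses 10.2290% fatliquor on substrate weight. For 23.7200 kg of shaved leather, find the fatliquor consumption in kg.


Formula: Fat = substrate * pct / 100
Substituting: Fat = 23.7200 * 10.2290 / 100
Result: 2.4263 kg


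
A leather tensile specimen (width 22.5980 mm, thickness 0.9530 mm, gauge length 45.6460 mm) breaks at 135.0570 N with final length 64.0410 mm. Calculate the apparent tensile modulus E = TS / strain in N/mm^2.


TS = F / (w * t) = 135.0570 / (22.5980 * 0.9530) = 6.2713 N/mm^2
strain = (Lf - L0) / L0 = (64.0410 - 45.6460) / 45.6460 = 0.4030
E = TS / strain = 6.2713 / 0.4030 = 15.5617 N/mm^2


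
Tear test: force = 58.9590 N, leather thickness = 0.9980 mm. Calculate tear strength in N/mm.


Formula: Tear strength = force / thickness
Substituting: Tear strength = 58.9590 / 0.9980
Result: 59.0772 N/mm


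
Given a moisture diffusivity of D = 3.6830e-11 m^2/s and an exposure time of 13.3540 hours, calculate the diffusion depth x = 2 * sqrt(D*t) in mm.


t = 13.3540 hr * 3600 = 48074.4000 s
D * t = 3.6830e-11 * 48074.4000 = 1.7706e-06
x = 2 * sqrt(D*t) = 2 * sqrt(1.7706e-06) = 0.00266126 m = 2.6613 mm


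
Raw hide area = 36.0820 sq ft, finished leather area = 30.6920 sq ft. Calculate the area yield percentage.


Formula: Yield = finished / raw * 100
Substituting: Yield = 30.6920 / 36.0820 * 100
Result: 85.0618 %


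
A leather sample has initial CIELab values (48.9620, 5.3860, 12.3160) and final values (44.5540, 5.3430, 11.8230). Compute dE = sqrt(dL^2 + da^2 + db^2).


dL = -4.4080, da = -0.043, db = -0.4930
dE = sqrt((-4.4080)^2 + (-0.043)^2 + (-0.4930)^2) = 4.4357


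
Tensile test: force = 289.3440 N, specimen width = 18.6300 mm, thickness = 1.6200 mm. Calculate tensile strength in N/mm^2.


Formula: TS = force / (width * thickness)
Substituting: TS = 289.3440 / (18.6300 * 1.6200)
Result: 9.5871 N/mm^2


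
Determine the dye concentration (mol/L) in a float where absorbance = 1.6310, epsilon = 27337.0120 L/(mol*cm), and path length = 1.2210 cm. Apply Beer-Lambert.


Formula: c = A / (epsilon * l)
Substituting: c = 1.6310 / (27337.0120 * 1.2210)
Result: 4.8864e-05 mol/L


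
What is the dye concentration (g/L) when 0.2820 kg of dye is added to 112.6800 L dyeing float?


Formula: Conc = dye_mass(kg) / volume(L) * 1000
Substituting: Conc = 0.2820 / 112.6800 * 1000
Result: 2.5027 g/L


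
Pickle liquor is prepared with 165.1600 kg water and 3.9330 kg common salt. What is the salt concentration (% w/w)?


Formula: Conc = salt / (water + salt) * 100
Substituting: Conc = 3.9330 / (165.1600 + 3.9330) * 100
Result: 2.3259 %


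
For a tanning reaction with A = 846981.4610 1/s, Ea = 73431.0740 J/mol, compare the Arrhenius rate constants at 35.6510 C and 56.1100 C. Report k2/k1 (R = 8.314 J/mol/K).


T1 = 35.6510 + 273.15 = 308.8010 K; T2 = 56.1100 + 273.15 = 329.2600 K
k1 = A * exp(-Ea/(R*T1)) = 846981.4610 * exp(-73431.0740/(8.314*308.8010)) = 3.2087e-07 1/s
k2 = A * exp(-Ea/(R*T2)) = 846981.4610 * exp(-73431.0740/(8.314*329.2600)) = 1.8974e-06 1/s
k2/k1 = 1.8974e-06 / 3.2087e-07 = 5.9133


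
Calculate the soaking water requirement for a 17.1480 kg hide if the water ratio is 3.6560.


Formula: Water = hide_weight * ratio
Substituting: Water = 17.1480 * 3.6560
Result: 62.6931 kg


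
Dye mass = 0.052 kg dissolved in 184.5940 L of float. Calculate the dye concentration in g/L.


Formula: Conc = dye_mass(kg) / volume(L) * 1000
Substituting: Conc = 0.052 / 184.5940 * 1000
Result: 0.2817 g/L


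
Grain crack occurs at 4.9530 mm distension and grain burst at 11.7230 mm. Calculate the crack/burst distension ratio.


Formula: Ratio = crack / burst
Substituting: Ratio = 4.9530 / 11.7230
Result: 0.4225


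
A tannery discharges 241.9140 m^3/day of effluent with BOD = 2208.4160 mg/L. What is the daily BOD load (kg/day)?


Formula: BOD_load = volume * conc / 1000
Substituting: BOD_load = 241.9140 * 2208.4160 / 1000
Result: 534.2467 kg/day


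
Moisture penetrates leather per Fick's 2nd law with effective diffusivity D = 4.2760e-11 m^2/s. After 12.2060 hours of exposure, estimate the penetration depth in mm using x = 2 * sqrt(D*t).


t = 12.2060 hr * 3600 = 43941.6000 s
D * t = 4.2760e-11 * 43941.6000 = 1.8789e-06
x = 2 * sqrt(D*t) = 2 * sqrt(1.8789e-06) = 0.00274149 m = 2.7415 mm


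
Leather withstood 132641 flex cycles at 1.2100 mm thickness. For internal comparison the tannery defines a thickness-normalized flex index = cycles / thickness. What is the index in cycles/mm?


Formula: Index = cycles / thickness
Substituting: Index = 132641 / 1.2100
Result: 109620.6612 cycles/mm


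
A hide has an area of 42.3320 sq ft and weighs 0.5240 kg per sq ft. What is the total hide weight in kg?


Formula: Weight = area * weight_per_sqft
Substituting: Weight = 42.3320 * 0.5240
Result: 22.1820 kg


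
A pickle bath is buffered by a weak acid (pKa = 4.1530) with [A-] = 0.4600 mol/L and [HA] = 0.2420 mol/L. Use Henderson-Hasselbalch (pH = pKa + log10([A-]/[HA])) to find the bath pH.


ratio = [A-] / [HA] = 0.4600 / 0.2420 = 1.9008
log10(ratio) = 0.2789
pH = pKa + log10(ratio) = 4.1530 + 0.2789 = 4.4319


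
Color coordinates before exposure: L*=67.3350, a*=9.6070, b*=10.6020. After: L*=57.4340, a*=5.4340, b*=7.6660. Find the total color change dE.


dL = -9.9010, da = -4.1730, db = -2.9360
dE = sqrt((-9.9010)^2 + (-4.1730)^2 + (-2.9360)^2) = 11.1384


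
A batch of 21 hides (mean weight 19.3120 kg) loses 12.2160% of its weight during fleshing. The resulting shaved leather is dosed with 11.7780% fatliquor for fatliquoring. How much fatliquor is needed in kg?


Total_raw = N * avg_wt = 21 * 19.3120 = 405.5520 kg
Substrate = Total_raw * (1 - loss/100) = 405.5520 * (1 - 12.2160/100) = 356.0098 kg
Fat = Substrate * pct / 100 = 356.0098 * 11.7780 / 100 = 41.9308 kg


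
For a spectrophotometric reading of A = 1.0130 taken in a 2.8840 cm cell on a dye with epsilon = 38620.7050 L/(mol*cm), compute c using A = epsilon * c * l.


Formula: c = A / (epsilon * l)
Substituting: c = 1.0130 / (38620.7050 * 2.8840)
Result: 9.0948e-06 mol/L


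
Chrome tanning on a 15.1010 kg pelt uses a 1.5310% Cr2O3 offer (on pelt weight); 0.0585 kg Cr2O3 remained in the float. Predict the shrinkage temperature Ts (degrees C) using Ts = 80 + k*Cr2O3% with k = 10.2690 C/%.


Offered = pelt * offer_pct / 100 = 15.1010 * 1.5310 / 100 = 0.2312 kg
Uptake = offered - residual = 0.2312 - 0.0585 = 0.1727 kg
Cr2O3% on pelt = uptake / pelt * 100 = 0.1727 / 15.1010 * 100 = 1.1436 %
Ts = 80 + k * Cr2O3% = 80 + 10.2690 * 1.1436 = 91.7437 C


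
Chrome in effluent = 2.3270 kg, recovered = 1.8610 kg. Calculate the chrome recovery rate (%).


Formula: Recovery = recovered / input * 100
Substituting: Recovery = 1.8610 / 2.3270 * 100
Result: 79.9742 %


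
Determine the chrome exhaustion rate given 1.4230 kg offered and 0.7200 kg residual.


Formula: Uptake = (offered - residual) / offered * 100
Substituting: Uptake = (1.4230 - 0.7200) / 1.4230 * 100
Result: 49.4027 %


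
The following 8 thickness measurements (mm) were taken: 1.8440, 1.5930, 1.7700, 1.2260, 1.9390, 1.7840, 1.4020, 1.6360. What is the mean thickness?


Formula: Average = sum / n
Substituting: Average = 13.1940 / 8
Result: 1.6492 mm


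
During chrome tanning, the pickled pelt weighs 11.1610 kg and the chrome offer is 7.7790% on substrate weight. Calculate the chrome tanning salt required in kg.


Formula: Chrome = substrate * pct / 100
Substituting: Chrome = 11.1610 * 7.7790 / 100
Result: 0.8682 kg


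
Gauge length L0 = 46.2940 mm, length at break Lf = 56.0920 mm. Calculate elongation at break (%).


Formula: Elongation = (Lf - L0) / L0 * 100
Substituting: Elongation = (56.0920 - 46.2940) / 46.2940 * 100
Result: 21.1647 %


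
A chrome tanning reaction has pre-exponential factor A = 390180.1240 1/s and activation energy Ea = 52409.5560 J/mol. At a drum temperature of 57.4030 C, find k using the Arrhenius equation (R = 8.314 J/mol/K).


T_K = T_C + 273.15 = 57.4030 + 273.15 = 330.5530 K
exponent = -Ea / (R * T_K) = -52409.5560 / (8.314 * 330.5530) = -19.0704
k = A * exp(exponent) = 390180.1240 * exp(-19.0704) = 0.00203753 1/s


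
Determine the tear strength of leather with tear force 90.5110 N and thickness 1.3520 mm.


Formula: Tear strength = force / thickness
Substituting: Tear strength = 90.5110 / 1.3520
Result: 66.9460 N/mm


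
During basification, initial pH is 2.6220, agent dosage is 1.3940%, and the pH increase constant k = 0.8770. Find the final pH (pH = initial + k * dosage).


Formula: pH_final = pH_initial + k * base_pct
Substituting: pH_final = 2.6220 + 0.8770 * 1.3940
Result: 3.8445


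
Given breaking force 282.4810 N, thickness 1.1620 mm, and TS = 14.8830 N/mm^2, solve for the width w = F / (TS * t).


Formula: w = F / (TS * t)
Substituting: w = 282.4810 / (14.8830 * 1.1620)
Result: 16.3340 mm


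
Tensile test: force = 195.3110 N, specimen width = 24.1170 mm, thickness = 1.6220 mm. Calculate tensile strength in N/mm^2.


Formula: TS = force / (width * thickness)
Substituting: TS = 195.3110 / (24.1170 * 1.6220)
Result: 4.9929 N/mm^2


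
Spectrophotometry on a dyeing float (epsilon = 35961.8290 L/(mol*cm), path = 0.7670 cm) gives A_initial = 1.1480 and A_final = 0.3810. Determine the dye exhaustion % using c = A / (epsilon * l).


c_initial = A_i / (epsilon * l) = 1.1480 / (35961.8290 * 0.7670) = 4.1620e-05 mol/L
c_final = A_f / (epsilon * l) = 0.3810 / (35961.8290 * 0.7670) = 1.3813e-05 mol/L
Exhaustion = (c_initial - c_final) / c_initial * 100 = (4.1620e-05 - 1.3813e-05) / 4.1620e-05 * 100 = 66.8118 %


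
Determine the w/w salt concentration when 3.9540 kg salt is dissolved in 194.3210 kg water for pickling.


Formula: Conc = salt / (water + salt) * 100
Substituting: Conc = 3.9540 / (194.3210 + 3.9540) * 100
Result: 1.9942 %


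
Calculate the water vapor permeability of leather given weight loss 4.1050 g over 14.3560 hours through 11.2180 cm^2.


Formula: WVP = loss / (area * time)
Substituting: WVP = 4.1050 / (11.2180 * 14.3560)
Result: 0.0254897 g/(cm^2*hr)


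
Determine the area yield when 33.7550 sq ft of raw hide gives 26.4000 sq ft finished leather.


Formula: Yield = finished / raw * 100
Substituting: Yield = 26.4000 / 33.7550 * 100
Result: 78.2106 %


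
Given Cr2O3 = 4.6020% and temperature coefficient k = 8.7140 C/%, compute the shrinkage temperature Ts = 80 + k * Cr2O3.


Formula: Ts = 80 + k * Cr2O3
Substituting: Ts = 80 + 8.7140 * 4.6020
Result: 120.1018 C


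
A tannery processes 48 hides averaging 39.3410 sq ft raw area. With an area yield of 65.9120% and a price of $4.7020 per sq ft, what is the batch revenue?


Raw_total = N * avg_area = 48 * 39.3410 = 1888.3680 sq ft
Finished = Raw_total * yield / 100 = 1888.3680 * 65.9120 / 100 = 1244.6611 sq ft
Value = Finished * price = 1244.6611 * 4.7020 = 5852.3966 $


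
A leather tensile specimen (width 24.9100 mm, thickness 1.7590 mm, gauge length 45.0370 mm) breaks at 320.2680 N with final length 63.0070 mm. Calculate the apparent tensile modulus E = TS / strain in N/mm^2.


TS = F / (w * t) = 320.2680 / (24.9100 * 1.7590) = 7.3093 N/mm^2
strain = (Lf - L0) / L0 = (63.0070 - 45.0370) / 45.0370 = 0.3990
E = TS / strain = 7.3093 / 0.3990 = 18.3187 N/mm^2


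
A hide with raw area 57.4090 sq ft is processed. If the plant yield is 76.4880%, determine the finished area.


Formula: finished = raw * yield / 100
Substituting: finished = 57.4090 * 76.4880 / 100
Result: 43.9110 sq ft


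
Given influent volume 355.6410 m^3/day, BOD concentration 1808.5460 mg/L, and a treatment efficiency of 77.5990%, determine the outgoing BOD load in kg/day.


Load_in = volume * conc / 1000 = 355.6410 * 1808.5460 / 1000 = 643.1931 kg/day
Removed = Load_in * eff / 100 = 643.1931 * 77.5990 / 100 = 499.1114 kg/day
Load_out = Load_in - Removed = 643.1931 - 499.1114 = 144.0817 kg/day


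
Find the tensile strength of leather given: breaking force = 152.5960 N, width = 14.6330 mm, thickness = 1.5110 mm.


Formula: TS = force / (width * thickness)
Substituting: TS = 152.5960 / (14.6330 * 1.5110)
Result: 6.9015 N/mm^2


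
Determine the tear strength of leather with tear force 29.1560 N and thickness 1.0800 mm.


Formula: Tear strength = force / thickness
Substituting: Tear strength = 29.1560 / 1.0800
Result: 26.9963 N/mm


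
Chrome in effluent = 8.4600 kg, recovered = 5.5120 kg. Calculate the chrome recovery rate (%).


Formula: Recovery = recovered / input * 100
Substituting: Recovery = 5.5120 / 8.4600 * 100
Result: 65.1537 %


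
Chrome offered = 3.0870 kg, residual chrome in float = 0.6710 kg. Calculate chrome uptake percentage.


Formula: Uptake = (offered - residual) / offered * 100
Substituting: Uptake = (3.0870 - 0.6710) / 3.0870 * 100
Result: 78.2637 %


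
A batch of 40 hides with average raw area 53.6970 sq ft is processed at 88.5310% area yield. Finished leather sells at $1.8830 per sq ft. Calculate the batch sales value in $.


Raw_total = N * avg_area = 40 * 53.6970 = 2147.8800 sq ft
Finished = Raw_total * yield / 100 = 2147.8800 * 88.5310 / 100 = 1901.5396 sq ft
Value = Finished * price = 1901.5396 * 1.8830 = 3580.5991 $


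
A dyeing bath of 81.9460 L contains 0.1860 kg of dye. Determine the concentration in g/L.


Formula: Conc = dye_mass(kg) / volume(L) * 1000
Substituting: Conc = 0.1860 / 81.9460 * 1000
Result: 2.2698 g/L


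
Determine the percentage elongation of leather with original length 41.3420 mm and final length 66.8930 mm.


Formula: Elongation = (Lf - L0) / L0 * 100
Substituting: Elongation = (66.8930 - 41.3420) / 41.3420 * 100
Result: 61.8040 %


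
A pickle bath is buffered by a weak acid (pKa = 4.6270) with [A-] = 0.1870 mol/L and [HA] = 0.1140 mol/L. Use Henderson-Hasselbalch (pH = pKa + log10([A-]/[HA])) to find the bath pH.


ratio = [A-] / [HA] = 0.1870 / 0.1140 = 1.6404
log10(ratio) = 0.2149
pH = pKa + log10(ratio) = 4.6270 + 0.2149 = 4.8419


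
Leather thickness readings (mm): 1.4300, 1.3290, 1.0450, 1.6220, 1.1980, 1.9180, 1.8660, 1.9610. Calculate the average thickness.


Formula: Average = sum / n
Substituting: Average = 12.3690 / 8
Result: 1.5461 mm
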